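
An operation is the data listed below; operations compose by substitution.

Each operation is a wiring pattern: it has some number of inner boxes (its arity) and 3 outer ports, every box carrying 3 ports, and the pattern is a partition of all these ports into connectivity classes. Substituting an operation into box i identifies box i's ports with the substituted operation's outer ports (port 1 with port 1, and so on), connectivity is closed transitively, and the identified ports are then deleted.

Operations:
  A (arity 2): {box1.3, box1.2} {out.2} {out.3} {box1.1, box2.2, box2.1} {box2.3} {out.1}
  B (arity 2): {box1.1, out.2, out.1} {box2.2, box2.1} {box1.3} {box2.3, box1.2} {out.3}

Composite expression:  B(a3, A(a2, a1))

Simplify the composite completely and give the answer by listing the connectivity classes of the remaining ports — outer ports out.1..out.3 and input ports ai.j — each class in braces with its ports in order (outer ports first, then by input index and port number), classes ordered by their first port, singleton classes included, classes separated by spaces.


{out.1, out.2, a3.1} {out.3} {a1.1, a1.2, a2.1} {a1.3} {a2.2, a2.3} {a3.2} {a3.3}


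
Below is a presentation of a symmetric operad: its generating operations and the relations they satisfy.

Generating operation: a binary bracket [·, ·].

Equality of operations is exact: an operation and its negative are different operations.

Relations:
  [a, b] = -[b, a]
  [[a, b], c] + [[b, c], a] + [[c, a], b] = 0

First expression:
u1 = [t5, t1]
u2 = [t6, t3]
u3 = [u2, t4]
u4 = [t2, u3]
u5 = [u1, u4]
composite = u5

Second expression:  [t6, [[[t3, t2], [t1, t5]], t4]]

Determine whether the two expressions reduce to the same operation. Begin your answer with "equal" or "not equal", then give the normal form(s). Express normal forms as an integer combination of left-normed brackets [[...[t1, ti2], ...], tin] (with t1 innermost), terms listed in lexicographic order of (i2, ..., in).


not equal — first [[[[[t1, t5], t2], t3], t6], t4] - [[[[[t1, t5], t2], t4], t3], t6] + [[[[[t1, t5], t2], t4], t6], t3] - [[[[[t1, t5], t2], t6], t3], t4] - [[[[[t1, t5], t3], t6], t4], t2] + [[[[[t1, t5], t4], t3], t6], t2] - [[[[[t1, t5], t4], t6], t3], t2] + [[[[[t1, t5], t6], t3], t4], t2], second -[[[[[t1, t5], t2], t3], t4], t6] + [[[[[t1, t5], t3], t2], t4], t6]

Reducing the first expression gives [[[[[t1, t5], t2], t3], t6], t4] - [[[[[t1, t5], t2], t4], t3], t6] + [[[[[t1, t5], t2], t4], t6], t3] - [[[[[t1, t5], t2], t6], t3], t4] - [[[[[t1, t5], t3], t6], t4], t2] + [[[[[t1, t5], t4], t3], t6], t2] - [[[[[t1, t5], t4], t6], t3], t2] + [[[[[t1, t5], t6], t3], t4], t2]
Reducing the second expression gives -[[[[[t1, t5], t2], t3], t4], t6] + [[[[[t1, t5], t3], t2], t4], t6]
No match — not equal.


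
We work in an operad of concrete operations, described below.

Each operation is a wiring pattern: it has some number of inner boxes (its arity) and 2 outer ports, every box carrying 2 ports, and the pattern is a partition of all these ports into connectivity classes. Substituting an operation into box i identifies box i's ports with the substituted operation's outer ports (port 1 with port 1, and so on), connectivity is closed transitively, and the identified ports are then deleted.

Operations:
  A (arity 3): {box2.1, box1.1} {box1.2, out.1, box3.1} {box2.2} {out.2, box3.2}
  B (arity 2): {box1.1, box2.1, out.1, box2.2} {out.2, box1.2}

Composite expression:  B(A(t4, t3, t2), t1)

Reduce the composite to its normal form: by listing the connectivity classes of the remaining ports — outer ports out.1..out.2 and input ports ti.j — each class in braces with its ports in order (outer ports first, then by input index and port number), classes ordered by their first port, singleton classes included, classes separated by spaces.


{out.1, t1.1, t1.2, t2.1, t4.2} {out.2, t2.2} {t3.1, t4.1} {t3.2}

Connectivity passes through glued B-boundaries; trace each wire chain.
composing A on (t4, t3, t2), with out.j its own outer ports: {out.1, t2.1, t4.2} {out.2, t2.2} {t3.1, t4.1} {t3.2}
composing B on (t4, t3, t2, t1), with out.j its own outer ports: {out.1, t1.1, t1.2, t2.1, t4.2} {out.2, t2.2} {t3.1, t4.1} {t3.2}


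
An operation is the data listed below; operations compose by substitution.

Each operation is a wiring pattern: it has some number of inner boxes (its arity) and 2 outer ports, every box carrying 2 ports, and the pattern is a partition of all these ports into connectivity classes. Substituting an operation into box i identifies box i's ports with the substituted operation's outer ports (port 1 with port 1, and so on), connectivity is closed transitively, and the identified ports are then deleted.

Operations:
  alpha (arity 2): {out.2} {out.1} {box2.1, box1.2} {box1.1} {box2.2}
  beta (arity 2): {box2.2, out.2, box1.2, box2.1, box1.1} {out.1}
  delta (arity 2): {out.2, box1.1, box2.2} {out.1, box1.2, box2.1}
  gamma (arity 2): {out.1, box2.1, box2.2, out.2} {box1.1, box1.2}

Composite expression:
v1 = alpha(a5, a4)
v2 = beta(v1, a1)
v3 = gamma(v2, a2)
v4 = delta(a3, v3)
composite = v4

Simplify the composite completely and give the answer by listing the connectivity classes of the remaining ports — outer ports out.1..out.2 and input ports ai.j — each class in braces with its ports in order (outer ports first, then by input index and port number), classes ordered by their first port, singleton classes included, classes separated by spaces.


{out.1, out.2, a2.1, a2.2, a3.1, a3.2} {a1.1, a1.2} {a4.1, a5.2} {a4.2} {a5.1}

Treat the ports identified at delta as solder joints: merge, then drop.
stage alpha: inputs (a5, a4), connectivity {out.1} {out.2} {a4.1, a5.2} {a4.2} {a5.1}, out.j its boundary
stage beta: inputs (a5, a4, a1), connectivity {out.1} {out.2, a1.1, a1.2} {a4.1, a5.2} {a4.2} {a5.1}, out.j its boundary
stage gamma: inputs (a5, a4, a1, a2), connectivity {out.1, out.2, a2.1, a2.2} {a1.1, a1.2} {a4.1, a5.2} {a4.2} {a5.1}, out.j its boundary
stage delta: inputs (a3, a5, a4, a1, a2), connectivity {out.1, out.2, a2.1, a2.2, a3.1, a3.2} {a1.1, a1.2} {a4.1, a5.2} {a4.2} {a5.1}, out.j its boundary


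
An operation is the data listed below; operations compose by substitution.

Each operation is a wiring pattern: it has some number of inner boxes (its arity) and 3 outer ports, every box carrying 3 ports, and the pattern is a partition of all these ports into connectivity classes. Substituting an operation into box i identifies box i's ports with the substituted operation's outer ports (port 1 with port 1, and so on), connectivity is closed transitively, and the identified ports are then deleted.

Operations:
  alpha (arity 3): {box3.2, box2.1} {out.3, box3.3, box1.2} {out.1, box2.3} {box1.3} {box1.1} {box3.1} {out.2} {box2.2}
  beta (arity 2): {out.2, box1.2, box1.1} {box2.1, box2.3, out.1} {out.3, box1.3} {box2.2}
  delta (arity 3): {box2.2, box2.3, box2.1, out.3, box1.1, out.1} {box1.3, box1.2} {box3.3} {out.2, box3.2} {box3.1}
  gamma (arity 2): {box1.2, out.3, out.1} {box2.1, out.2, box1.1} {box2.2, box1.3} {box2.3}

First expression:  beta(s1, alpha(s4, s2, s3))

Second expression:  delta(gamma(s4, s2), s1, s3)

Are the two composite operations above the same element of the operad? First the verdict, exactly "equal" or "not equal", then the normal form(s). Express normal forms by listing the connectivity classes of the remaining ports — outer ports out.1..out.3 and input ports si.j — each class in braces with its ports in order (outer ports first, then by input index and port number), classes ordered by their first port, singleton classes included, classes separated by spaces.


not equal; the first gives {out.1, s2.3, s3.3, s4.2} {out.2, s1.1, s1.2} {out.3, s1.3} {s2.1, s3.2} {s2.2} {s3.1} {s4.1} {s4.3} and the second {out.1, out.3, s1.1, s1.2, s1.3, s2.1, s4.1, s4.2} {out.2, s3.2} {s2.2, s4.3} {s2.3} {s3.1} {s3.3}

The first composite normalizes to {out.1, s2.3, s3.3, s4.2} {out.2, s1.1, s1.2} {out.3, s1.3} {s2.1, s3.2} {s2.2} {s3.1} {s4.1} {s4.3}
The second composite normalizes to {out.1, out.3, s1.1, s1.2, s1.3, s2.1, s4.1, s4.2} {out.2, s3.2} {s2.2, s4.3} {s2.3} {s3.1} {s3.3}
No match — not equal.


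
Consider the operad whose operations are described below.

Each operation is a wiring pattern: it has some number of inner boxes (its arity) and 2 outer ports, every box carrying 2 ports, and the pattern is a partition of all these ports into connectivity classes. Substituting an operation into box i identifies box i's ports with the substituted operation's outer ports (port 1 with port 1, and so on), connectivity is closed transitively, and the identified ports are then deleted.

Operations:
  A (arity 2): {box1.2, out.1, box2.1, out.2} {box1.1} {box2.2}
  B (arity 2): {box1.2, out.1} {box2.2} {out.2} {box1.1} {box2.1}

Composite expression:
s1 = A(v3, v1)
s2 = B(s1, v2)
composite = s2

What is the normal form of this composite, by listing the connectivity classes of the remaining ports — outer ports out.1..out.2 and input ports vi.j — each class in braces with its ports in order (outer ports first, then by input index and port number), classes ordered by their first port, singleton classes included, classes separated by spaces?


Substituting into B glues patterns; closure does the rest.
after A, the pattern on (v3, v1) reads {out.1, out.2, v1.1, v3.2} {v1.2} {v3.1} (out.j = its outer ports)
after B, the pattern on (v3, v1, v2) reads {out.1, v1.1, v3.2} {out.2} {v1.2} {v2.1} {v2.2} {v3.1} (out.j = its outer ports)

{out.1, v1.1, v3.2} {out.2} {v1.2} {v2.1} {v2.2} {v3.1}


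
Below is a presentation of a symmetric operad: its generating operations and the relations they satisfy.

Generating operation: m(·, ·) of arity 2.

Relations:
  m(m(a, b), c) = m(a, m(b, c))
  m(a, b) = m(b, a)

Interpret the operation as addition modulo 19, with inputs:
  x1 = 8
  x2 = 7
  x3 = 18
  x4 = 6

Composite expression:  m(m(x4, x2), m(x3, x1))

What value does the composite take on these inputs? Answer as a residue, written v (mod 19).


1 (mod 19)


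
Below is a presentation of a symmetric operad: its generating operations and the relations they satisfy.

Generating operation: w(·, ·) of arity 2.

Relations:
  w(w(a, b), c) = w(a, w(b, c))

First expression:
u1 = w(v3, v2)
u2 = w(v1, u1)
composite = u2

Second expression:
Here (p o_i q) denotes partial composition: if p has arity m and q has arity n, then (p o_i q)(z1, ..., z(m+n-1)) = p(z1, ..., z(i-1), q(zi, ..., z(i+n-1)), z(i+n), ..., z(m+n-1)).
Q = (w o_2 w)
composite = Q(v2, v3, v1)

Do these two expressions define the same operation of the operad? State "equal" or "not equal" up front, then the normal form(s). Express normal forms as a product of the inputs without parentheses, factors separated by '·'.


The first expression reduces to v1 · v3 · v2
The second expression reduces to v2 · v3 · v1
Different reductions; not equal.

not equal; the first gives v1 · v3 · v2 and the second v2 · v3 · v1


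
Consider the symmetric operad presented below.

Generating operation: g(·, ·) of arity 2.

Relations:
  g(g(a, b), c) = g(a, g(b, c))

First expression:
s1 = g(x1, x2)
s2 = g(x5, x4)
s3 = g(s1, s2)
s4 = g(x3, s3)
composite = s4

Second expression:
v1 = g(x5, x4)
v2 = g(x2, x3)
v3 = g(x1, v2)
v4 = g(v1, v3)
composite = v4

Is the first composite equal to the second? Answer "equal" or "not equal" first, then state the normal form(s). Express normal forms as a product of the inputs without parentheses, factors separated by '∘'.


not equal; the first gives x3 ∘ x1 ∘ x2 ∘ x5 ∘ x4 and the second x5 ∘ x4 ∘ x1 ∘ x2 ∘ x3


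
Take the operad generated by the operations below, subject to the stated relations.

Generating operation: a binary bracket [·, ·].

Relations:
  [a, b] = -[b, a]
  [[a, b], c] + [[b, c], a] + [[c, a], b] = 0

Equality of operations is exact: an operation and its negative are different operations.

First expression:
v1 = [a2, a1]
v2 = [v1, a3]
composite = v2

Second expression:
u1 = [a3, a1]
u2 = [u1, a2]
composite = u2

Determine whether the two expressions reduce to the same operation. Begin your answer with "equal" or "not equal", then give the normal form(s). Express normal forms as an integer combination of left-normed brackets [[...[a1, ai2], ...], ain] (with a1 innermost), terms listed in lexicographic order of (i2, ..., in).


not equal; the first gives -[[a1, a2], a3] and the second -[[a1, a3], a2]


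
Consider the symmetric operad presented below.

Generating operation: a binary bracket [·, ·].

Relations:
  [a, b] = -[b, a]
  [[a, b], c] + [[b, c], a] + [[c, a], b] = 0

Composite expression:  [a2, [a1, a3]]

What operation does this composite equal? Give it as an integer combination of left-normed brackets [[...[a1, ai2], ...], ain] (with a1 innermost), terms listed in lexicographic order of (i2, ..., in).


-[[a1, a3], a2]


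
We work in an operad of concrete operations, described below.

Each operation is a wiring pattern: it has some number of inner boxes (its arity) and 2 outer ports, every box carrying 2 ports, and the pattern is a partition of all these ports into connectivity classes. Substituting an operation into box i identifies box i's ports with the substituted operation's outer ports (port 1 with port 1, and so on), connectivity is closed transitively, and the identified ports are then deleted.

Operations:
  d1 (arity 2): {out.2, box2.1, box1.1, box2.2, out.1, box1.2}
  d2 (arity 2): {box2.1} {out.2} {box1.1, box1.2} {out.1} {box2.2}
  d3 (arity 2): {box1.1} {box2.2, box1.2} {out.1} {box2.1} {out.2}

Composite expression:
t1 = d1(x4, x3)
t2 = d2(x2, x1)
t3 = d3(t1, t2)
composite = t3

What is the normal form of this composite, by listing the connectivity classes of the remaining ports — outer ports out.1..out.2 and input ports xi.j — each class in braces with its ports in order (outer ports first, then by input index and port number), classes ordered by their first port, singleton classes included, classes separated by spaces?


{out.1} {out.2} {x1.1} {x1.2} {x2.1, x2.2} {x3.1, x3.2, x4.1, x4.2}


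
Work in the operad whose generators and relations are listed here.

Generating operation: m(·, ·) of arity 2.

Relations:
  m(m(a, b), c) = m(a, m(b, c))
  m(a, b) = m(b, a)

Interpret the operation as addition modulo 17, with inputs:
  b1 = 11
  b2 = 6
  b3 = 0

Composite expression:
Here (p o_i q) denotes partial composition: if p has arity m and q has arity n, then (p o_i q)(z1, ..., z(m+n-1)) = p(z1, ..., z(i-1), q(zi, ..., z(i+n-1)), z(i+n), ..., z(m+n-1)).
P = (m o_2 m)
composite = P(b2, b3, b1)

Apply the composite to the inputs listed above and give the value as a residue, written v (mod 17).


0 (mod 17)

m(b3, b1) = 11
m(b2, m(b3, b1)) = 0


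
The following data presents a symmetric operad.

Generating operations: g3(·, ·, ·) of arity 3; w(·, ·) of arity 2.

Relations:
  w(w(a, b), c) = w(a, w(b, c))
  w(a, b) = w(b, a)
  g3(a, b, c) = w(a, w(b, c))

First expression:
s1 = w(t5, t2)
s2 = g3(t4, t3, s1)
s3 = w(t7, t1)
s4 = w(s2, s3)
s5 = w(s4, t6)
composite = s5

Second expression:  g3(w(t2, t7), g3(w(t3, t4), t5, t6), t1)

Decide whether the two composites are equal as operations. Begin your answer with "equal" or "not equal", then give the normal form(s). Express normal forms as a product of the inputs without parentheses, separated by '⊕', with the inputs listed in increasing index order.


equal — both sides give t1 ⊕ t2 ⊕ t3 ⊕ t4 ⊕ t5 ⊕ t6 ⊕ t7

Reducing the first expression gives t1 ⊕ t2 ⊕ t3 ⊕ t4 ⊕ t5 ⊕ t6 ⊕ t7
Reducing the second expression gives t1 ⊕ t2 ⊕ t3 ⊕ t4 ⊕ t5 ⊕ t6 ⊕ t7
Same normal form: equal.


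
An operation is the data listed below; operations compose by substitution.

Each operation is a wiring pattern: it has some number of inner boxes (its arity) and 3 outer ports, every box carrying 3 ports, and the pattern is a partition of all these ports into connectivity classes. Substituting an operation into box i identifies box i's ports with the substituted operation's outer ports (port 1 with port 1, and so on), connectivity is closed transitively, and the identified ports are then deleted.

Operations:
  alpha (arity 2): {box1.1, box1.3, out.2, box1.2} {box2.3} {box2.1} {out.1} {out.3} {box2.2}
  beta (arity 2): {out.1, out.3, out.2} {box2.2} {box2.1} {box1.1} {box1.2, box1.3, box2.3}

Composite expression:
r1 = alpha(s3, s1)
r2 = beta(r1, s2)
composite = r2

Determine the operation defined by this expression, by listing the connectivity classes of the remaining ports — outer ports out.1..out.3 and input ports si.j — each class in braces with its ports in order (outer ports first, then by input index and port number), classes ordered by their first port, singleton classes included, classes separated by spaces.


Substituting into beta glues patterns; closure does the rest.
composing alpha on (s3, s1), with out.j its own outer ports: {out.1} {out.2, s3.1, s3.2, s3.3} {out.3} {s1.1} {s1.2} {s1.3}
composing beta on (s3, s1, s2), with out.j its own outer ports: {out.1, out.2, out.3} {s1.1} {s1.2} {s1.3} {s2.1} {s2.2} {s2.3, s3.1, s3.2, s3.3}

{out.1, out.2, out.3} {s1.1} {s1.2} {s1.3} {s2.1} {s2.2} {s2.3, s3.1, s3.2, s3.3}


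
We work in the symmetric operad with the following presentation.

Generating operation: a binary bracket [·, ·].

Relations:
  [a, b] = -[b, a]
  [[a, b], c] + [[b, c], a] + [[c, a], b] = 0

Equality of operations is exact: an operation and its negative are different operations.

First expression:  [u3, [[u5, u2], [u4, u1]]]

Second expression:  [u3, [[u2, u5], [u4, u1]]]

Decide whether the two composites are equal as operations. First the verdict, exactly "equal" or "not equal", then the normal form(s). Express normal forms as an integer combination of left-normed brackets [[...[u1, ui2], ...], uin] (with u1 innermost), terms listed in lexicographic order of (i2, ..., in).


not equal — first [[[[u1, u4], u2], u5], u3] - [[[[u1, u4], u5], u2], u3], second -[[[[u1, u4], u2], u5], u3] + [[[[u1, u4], u5], u2], u3]

The first expression reduces to [[[[u1, u4], u2], u5], u3] - [[[[u1, u4], u5], u2], u3]
The second expression reduces to -[[[[u1, u4], u2], u5], u3] + [[[[u1, u4], u5], u2], u3]
Distinct normal forms: not equal.


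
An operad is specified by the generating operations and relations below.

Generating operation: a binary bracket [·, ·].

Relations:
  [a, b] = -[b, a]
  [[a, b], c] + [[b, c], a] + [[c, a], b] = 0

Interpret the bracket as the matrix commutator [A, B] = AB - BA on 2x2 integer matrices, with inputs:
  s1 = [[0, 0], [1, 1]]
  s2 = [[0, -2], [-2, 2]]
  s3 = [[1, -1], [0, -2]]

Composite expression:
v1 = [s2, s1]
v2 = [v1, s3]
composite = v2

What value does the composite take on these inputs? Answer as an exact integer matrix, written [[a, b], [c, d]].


[[4, 10], [12, -4]]

[s2, s1] = [[-2, -2], [4, 2]]
[[s2, s1], s3] = [[4, 10], [12, -4]]


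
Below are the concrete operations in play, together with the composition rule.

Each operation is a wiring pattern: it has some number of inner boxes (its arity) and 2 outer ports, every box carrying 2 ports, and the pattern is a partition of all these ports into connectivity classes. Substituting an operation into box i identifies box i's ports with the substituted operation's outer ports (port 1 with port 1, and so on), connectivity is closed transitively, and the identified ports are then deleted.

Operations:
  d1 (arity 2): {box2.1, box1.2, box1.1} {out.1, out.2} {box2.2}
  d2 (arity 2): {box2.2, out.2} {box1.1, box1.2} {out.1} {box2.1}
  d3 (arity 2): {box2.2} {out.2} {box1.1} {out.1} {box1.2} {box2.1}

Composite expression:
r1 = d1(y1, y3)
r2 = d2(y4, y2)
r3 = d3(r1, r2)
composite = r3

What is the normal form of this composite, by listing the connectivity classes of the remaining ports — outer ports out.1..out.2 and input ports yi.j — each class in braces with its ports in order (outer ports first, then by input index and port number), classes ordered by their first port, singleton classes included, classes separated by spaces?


Connectivity passes through glued d3-boundaries; trace each wire chain.
the subtree at d1 composes to {out.1, out.2} {y1.1, y1.2, y3.1} {y3.2} on (y1, y3); out.j = own outer ports
the subtree at d2 composes to {out.1} {out.2, y2.2} {y2.1} {y4.1, y4.2} on (y4, y2); out.j = own outer ports
the subtree at d3 composes to {out.1} {out.2} {y1.1, y1.2, y3.1} {y2.1} {y2.2} {y3.2} {y4.1, y4.2} on (y1, y3, y4, y2); out.j = own outer ports

{out.1} {out.2} {y1.1, y1.2, y3.1} {y2.1} {y2.2} {y3.2} {y4.1, y4.2}


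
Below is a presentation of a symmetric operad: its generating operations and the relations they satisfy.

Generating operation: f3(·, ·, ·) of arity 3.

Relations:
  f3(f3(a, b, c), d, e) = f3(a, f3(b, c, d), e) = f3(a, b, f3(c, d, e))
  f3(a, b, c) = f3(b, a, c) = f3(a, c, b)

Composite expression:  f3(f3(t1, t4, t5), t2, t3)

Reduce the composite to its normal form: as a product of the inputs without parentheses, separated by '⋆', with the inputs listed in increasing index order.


t1 ⋆ t2 ⋆ t3 ⋆ t4 ⋆ t5

With f3 associative and commutative, the t-input set is all that matters.
f3(t1, t4, t5) spells out as t1 ⋆ t4 ⋆ t5
f3(f3(t1, t4, t5), t2, t3) spells out as t1 ⋆ t4 ⋆ t5 ⋆ t2 ⋆ t3
reordering the factors by index: t1 ⋆ t2 ⋆ t3 ⋆ t4 ⋆ t5


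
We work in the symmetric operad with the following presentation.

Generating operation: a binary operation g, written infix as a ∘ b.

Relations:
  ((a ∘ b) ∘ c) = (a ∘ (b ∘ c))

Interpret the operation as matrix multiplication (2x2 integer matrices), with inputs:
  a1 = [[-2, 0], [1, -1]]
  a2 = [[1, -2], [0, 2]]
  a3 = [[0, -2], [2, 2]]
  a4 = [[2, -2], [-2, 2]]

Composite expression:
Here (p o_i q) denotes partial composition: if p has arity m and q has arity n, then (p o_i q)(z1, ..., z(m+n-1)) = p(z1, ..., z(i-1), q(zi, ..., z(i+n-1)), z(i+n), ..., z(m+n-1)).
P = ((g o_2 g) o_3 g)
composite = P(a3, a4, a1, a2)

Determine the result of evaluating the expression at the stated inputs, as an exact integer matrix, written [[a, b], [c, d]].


[[-12, 32], [0, 0]]

(a1 ∘ a2) = [[-2, 4], [1, -4]]
(a4 ∘ (a1 ∘ a2)) = [[-6, 16], [6, -16]]
(a3 ∘ (a4 ∘ (a1 ∘ a2))) = [[-12, 32], [0, 0]]


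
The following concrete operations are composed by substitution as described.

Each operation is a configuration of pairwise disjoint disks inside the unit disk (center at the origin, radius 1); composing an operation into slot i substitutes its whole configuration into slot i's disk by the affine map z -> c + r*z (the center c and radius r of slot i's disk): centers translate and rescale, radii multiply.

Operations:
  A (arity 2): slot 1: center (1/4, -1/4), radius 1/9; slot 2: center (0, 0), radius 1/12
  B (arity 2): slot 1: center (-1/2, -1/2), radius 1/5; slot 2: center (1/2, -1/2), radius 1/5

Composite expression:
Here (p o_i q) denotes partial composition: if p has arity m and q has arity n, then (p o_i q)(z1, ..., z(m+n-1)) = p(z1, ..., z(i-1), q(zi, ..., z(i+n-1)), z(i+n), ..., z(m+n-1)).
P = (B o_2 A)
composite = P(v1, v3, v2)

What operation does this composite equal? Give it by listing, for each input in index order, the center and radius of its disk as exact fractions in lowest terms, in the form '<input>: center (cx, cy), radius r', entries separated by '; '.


v1: center (-1/2, -1/2), radius 1/5; v2: center (1/2, -1/2), radius 1/60; v3: center (11/20, -11/20), radius 1/45


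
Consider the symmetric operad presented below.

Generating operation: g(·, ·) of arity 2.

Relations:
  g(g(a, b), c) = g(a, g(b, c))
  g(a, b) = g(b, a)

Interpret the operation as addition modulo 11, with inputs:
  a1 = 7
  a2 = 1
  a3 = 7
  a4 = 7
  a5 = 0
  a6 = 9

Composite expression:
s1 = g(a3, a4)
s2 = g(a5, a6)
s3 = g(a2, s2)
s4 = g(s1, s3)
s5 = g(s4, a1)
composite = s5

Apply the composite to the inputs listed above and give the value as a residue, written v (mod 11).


9 (mod 11)


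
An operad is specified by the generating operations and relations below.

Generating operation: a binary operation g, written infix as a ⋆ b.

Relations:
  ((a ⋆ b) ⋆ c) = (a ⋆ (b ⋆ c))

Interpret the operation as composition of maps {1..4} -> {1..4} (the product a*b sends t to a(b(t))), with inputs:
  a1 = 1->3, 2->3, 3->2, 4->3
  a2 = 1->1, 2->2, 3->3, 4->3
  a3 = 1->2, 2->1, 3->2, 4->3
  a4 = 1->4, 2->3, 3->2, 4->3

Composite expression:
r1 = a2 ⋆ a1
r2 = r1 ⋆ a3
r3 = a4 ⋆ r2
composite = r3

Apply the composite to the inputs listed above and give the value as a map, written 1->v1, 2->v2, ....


1->2, 2->2, 3->2, 4->3


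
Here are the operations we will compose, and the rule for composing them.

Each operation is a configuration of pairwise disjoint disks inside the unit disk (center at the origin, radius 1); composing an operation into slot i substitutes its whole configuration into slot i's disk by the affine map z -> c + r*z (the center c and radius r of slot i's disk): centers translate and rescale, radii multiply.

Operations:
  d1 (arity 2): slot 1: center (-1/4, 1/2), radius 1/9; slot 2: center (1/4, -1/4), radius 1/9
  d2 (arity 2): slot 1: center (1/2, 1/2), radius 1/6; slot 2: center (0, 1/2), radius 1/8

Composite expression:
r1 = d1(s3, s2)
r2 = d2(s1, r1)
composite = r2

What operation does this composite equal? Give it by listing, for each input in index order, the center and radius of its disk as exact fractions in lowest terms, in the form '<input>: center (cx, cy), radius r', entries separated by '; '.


Each s-disk chains the slot maps above it in d2; radii multiply.
tracing s1 down its 1-map path: center (1/2, 1/2), radius 1/6
tracing s3 down its 2-map path: center (-1/32, 9/16), radius 1/72
tracing s2 down its 2-map path: center (1/32, 15/32), radius 1/72

s1: center (1/2, 1/2), radius 1/6; s2: center (1/32, 15/32), radius 1/72; s3: center (-1/32, 9/16), radius 1/72


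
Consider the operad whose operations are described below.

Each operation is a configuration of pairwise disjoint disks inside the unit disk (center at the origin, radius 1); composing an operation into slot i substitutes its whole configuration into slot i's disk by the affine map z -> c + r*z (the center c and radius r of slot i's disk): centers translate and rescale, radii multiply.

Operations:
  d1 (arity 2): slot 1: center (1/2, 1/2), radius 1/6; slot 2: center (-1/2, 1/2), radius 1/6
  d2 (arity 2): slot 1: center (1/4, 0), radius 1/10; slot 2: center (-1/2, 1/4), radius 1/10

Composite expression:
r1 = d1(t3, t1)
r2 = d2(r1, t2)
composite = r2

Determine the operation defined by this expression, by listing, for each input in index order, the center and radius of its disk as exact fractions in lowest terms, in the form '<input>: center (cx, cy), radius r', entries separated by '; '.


t1: center (1/5, 1/20), radius 1/60; t2: center (-1/2, 1/4), radius 1/10; t3: center (3/10, 1/20), radius 1/60

Follow each t-input down from d2: c' goes to c + r*c', radius to r*r'.
t3: after 2 affine steps, its disk has center (3/10, 1/20), radius 1/60
t1: after 2 affine steps, its disk has center (1/5, 1/20), radius 1/60
t2: after 1 affine step, its disk has center (-1/2, 1/4), radius 1/10


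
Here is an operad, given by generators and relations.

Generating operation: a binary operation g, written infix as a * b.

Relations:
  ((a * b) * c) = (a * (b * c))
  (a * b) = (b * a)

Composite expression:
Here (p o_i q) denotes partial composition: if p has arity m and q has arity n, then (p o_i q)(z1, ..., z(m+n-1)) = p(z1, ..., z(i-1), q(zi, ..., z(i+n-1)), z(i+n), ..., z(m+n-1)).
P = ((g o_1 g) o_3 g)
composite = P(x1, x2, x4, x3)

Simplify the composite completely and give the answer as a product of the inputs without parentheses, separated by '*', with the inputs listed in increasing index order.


x1 * x2 * x3 * x4


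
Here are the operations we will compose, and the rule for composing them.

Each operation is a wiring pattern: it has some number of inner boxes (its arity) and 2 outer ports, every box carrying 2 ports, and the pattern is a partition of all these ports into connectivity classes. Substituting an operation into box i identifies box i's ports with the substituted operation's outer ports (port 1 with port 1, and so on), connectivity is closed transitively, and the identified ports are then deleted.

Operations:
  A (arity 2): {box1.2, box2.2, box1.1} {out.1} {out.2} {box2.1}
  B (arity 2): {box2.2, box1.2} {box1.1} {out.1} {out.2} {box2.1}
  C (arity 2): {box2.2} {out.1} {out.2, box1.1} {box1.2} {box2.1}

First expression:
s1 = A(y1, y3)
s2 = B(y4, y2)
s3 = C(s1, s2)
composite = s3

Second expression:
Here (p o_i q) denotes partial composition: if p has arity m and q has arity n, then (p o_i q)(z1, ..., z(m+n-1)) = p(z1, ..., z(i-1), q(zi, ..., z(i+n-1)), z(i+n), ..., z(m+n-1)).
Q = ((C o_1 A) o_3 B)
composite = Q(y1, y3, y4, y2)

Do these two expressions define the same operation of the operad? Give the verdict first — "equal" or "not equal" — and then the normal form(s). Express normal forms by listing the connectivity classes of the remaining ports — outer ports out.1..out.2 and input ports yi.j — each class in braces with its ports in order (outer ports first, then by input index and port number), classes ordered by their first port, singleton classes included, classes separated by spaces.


equal; the common form is {out.1} {out.2} {y1.1, y1.2, y3.2} {y2.1} {y2.2, y4.2} {y3.1} {y4.1}

Reducing the first expression gives {out.1} {out.2} {y1.1, y1.2, y3.2} {y2.1} {y2.2, y4.2} {y3.1} {y4.1}
Reducing the second expression gives {out.1} {out.2} {y1.1, y1.2, y3.2} {y2.1} {y2.2, y4.2} {y3.1} {y4.1}
Same normal form: equal.


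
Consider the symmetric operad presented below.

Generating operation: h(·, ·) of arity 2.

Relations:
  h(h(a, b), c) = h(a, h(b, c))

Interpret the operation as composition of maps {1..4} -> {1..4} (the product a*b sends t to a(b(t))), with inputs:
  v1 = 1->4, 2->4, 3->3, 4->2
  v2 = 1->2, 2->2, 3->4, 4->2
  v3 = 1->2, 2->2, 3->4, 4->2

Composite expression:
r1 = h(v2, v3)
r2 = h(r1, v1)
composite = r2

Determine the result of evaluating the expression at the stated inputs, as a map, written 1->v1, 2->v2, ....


h(v2, v3) = 1->2, 2->2, 3->2, 4->2
h(h(v2, v3), v1) = 1->2, 2->2, 3->2, 4->2

1->2, 2->2, 3->2, 4->2


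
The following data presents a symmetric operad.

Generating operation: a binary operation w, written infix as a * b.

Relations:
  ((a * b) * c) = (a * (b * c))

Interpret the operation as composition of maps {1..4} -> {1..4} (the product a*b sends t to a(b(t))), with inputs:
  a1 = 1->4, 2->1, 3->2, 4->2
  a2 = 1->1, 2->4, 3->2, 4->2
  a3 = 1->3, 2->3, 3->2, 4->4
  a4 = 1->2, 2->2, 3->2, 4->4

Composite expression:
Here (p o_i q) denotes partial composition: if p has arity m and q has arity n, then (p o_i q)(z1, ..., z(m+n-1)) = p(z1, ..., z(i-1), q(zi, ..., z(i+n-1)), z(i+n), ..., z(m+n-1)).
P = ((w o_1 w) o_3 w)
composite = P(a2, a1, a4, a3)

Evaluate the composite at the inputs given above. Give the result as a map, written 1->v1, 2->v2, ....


1->1, 2->1, 3->1, 4->4

(a2 * a1) = 1->2, 2->1, 3->4, 4->4
(a4 * a3) = 1->2, 2->2, 3->2, 4->4
((a2 * a1) * (a4 * a3)) = 1->1, 2->1, 3->1, 4->4


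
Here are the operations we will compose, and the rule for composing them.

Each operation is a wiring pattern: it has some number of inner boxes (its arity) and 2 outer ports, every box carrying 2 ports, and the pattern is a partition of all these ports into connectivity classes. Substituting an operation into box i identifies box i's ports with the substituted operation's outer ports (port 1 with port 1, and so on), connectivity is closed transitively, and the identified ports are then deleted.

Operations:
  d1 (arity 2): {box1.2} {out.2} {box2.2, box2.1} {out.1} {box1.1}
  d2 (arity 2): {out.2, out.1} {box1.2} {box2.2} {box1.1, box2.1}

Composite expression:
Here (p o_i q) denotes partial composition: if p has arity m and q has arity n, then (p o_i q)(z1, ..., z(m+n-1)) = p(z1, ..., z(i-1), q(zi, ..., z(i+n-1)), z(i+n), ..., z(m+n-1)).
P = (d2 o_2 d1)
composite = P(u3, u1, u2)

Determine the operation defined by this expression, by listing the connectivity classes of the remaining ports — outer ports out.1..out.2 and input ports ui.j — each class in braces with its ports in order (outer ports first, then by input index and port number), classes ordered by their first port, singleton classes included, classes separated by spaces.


{out.1, out.2} {u1.1} {u1.2} {u2.1, u2.2} {u3.1} {u3.2}

Connectivity passes through glued d2-boundaries; trace each wire chain.
through d1, on inputs (u1, u2): {out.1} {out.2} {u1.1} {u1.2} {u2.1, u2.2} (out.j = stage outer ports)
through d2, on inputs (u3, u1, u2): {out.1, out.2} {u1.1} {u1.2} {u2.1, u2.2} {u3.1} {u3.2} (out.j = stage outer ports)


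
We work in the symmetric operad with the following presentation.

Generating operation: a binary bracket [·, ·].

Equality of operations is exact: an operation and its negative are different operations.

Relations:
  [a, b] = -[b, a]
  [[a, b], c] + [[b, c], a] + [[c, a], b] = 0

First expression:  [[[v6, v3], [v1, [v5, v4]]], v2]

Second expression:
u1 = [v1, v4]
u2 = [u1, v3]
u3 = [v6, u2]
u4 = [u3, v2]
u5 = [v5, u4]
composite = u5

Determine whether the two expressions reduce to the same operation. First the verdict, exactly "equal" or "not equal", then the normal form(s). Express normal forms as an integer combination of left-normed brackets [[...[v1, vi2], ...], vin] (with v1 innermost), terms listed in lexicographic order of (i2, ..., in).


not equal: they reduce to -[[[[[v1, v4], v5], v3], v6], v2] + [[[[[v1, v4], v5], v6], v3], v2] + [[[[[v1, v5], v4], v3], v6], v2] - [[[[[v1, v5], v4], v6], v3], v2] and [[[[[v1, v4], v3], v6], v2], v5]


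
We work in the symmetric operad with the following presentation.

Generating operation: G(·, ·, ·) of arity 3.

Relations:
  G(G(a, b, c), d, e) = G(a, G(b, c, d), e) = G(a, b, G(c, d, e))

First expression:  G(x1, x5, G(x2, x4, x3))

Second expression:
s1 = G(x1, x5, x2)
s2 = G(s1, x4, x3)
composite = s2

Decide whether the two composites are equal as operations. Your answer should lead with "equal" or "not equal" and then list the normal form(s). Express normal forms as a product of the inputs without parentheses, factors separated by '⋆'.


equal — both sides give x1 ⋆ x5 ⋆ x2 ⋆ x4 ⋆ x3

The first composite normalizes to x1 ⋆ x5 ⋆ x2 ⋆ x4 ⋆ x3
The second composite normalizes to x1 ⋆ x5 ⋆ x2 ⋆ x4 ⋆ x3
The normal forms match — equal.


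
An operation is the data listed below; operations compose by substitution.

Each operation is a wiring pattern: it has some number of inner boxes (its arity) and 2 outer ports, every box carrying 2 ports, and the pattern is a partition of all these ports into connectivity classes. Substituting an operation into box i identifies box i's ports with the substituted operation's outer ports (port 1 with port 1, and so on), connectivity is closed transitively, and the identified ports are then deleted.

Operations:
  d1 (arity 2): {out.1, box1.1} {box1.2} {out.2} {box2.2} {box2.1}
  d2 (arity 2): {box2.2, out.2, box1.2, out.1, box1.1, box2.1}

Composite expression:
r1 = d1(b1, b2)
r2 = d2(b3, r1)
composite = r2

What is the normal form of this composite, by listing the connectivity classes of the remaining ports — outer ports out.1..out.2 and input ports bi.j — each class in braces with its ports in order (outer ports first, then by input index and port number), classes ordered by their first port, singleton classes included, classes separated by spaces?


{out.1, out.2, b1.1, b3.1, b3.2} {b1.2} {b2.1} {b2.2}

Reachability decides: close wires over d2-identified ports.
the subtree at d1 composes to {out.1, b1.1} {out.2} {b1.2} {b2.1} {b2.2} on (b1, b2); out.j = own outer ports
the subtree at d2 composes to {out.1, out.2, b1.1, b3.1, b3.2} {b1.2} {b2.1} {b2.2} on (b3, b1, b2); out.j = own outer ports


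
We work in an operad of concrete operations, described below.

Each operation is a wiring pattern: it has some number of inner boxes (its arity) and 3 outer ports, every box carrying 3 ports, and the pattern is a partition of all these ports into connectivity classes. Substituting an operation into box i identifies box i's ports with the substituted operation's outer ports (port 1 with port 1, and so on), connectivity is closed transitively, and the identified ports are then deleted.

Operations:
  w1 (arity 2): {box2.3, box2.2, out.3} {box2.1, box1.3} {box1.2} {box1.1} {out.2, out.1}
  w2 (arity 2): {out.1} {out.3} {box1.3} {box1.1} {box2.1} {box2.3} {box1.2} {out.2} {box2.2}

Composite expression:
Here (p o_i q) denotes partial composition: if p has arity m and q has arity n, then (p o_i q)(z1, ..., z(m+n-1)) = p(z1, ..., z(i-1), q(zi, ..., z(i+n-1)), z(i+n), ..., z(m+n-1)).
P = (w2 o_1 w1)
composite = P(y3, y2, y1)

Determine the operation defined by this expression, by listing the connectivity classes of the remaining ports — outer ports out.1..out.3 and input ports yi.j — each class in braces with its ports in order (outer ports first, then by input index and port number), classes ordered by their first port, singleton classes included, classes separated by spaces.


{out.1} {out.2} {out.3} {y1.1} {y1.2} {y1.3} {y2.1, y3.3} {y2.2, y2.3} {y3.1} {y3.2}

Connectivity passes through glued w2-boundaries; trace each wire chain.
the subtree at w1 composes to {out.1, out.2} {out.3, y2.2, y2.3} {y2.1, y3.3} {y3.1} {y3.2} on (y3, y2); out.j = own outer ports
the subtree at w2 composes to {out.1} {out.2} {out.3} {y1.1} {y1.2} {y1.3} {y2.1, y3.3} {y2.2, y2.3} {y3.1} {y3.2} on (y3, y2, y1); out.j = own outer ports


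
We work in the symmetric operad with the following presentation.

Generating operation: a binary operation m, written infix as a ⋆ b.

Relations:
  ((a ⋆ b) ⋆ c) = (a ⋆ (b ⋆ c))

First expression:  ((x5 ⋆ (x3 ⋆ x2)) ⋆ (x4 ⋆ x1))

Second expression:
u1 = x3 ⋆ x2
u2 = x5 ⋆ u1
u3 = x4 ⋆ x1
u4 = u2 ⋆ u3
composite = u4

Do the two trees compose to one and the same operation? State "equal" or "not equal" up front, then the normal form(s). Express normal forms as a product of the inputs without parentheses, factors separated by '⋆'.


equal; both compose to x5 ⋆ x3 ⋆ x2 ⋆ x4 ⋆ x1

In normal form, the first expression is x5 ⋆ x3 ⋆ x2 ⋆ x4 ⋆ x1
In normal form, the second expression is x5 ⋆ x3 ⋆ x2 ⋆ x4 ⋆ x1
The forms coincide; equal.


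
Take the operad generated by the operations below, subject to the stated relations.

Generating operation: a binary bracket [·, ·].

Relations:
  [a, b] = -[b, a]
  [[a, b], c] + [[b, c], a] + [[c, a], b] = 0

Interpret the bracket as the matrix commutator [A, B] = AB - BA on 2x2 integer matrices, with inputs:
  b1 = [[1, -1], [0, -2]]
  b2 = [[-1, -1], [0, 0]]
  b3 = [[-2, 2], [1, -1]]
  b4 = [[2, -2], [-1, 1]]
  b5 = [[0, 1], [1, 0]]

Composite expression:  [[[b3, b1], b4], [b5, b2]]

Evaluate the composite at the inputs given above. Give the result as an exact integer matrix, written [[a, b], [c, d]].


[b3, b1] = [[1, -5], [3, -1]]
[[b3, b1], b4] = [[11, 1], [5, -11]]
[b5, b2] = [[1, 1], [-1, -1]]
[[[b3, b1], b4], [b5, b2]] = [[-6, 20], [32, 6]]

[[-6, 20], [32, 6]]


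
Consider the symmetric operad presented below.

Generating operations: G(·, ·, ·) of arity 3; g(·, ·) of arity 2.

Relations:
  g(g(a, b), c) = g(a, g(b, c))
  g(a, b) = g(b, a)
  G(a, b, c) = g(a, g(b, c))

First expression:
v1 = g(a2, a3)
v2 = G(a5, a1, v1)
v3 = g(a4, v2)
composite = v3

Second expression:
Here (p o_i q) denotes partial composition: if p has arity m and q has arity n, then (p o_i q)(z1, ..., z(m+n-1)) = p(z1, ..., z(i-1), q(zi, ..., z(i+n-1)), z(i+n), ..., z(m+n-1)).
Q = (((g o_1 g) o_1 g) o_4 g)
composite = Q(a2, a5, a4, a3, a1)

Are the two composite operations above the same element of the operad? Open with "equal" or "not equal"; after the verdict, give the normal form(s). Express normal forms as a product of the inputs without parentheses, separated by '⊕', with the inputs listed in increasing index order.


equal: each reduces to a1 ⊕ a2 ⊕ a3 ⊕ a4 ⊕ a5

In normal form, the first expression is a1 ⊕ a2 ⊕ a3 ⊕ a4 ⊕ a5
In normal form, the second expression is a1 ⊕ a2 ⊕ a3 ⊕ a4 ⊕ a5
The normal forms match — equal.
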